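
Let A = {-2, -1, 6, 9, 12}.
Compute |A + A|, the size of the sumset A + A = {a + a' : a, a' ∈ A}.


A + A = {a + a' : a, a' ∈ A}; |A| = 5.
General bounds: 2|A| - 1 ≤ |A + A| ≤ |A|(|A|+1)/2, i.e. 9 ≤ |A + A| ≤ 15.
Lower bound 2|A|-1 is attained iff A is an arithmetic progression.
Enumerate sums a + a' for a ≤ a' (symmetric, so this suffices):
a = -2: -2+-2=-4, -2+-1=-3, -2+6=4, -2+9=7, -2+12=10
a = -1: -1+-1=-2, -1+6=5, -1+9=8, -1+12=11
a = 6: 6+6=12, 6+9=15, 6+12=18
a = 9: 9+9=18, 9+12=21
a = 12: 12+12=24
Distinct sums: {-4, -3, -2, 4, 5, 7, 8, 10, 11, 12, 15, 18, 21, 24}
|A + A| = 14

|A + A| = 14


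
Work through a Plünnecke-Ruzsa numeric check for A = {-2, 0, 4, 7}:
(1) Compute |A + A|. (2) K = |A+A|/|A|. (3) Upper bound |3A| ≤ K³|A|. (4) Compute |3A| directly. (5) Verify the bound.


|A| = 4.
Step 1: Compute A + A by enumerating all 16 pairs.
A + A = {-4, -2, 0, 2, 4, 5, 7, 8, 11, 14}, so |A + A| = 10.
Step 2: Doubling constant K = |A + A|/|A| = 10/4 = 10/4 ≈ 2.5000.
Step 3: Plünnecke-Ruzsa gives |3A| ≤ K³·|A| = (2.5000)³ · 4 ≈ 62.5000.
Step 4: Compute 3A = A + A + A directly by enumerating all triples (a,b,c) ∈ A³; |3A| = 18.
Step 5: Check 18 ≤ 62.5000? Yes ✓.

K = 10/4, Plünnecke-Ruzsa bound K³|A| ≈ 62.5000, |3A| = 18, inequality holds.


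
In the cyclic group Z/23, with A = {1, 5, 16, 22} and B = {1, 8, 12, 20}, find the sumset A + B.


Work in Z/23Z: reduce every sum a + b modulo 23.
Enumerate all 16 pairs:
a = 1: 1+1=2, 1+8=9, 1+12=13, 1+20=21
a = 5: 5+1=6, 5+8=13, 5+12=17, 5+20=2
a = 16: 16+1=17, 16+8=1, 16+12=5, 16+20=13
a = 22: 22+1=0, 22+8=7, 22+12=11, 22+20=19
Distinct residues collected: {0, 1, 2, 5, 6, 7, 9, 11, 13, 17, 19, 21}
|A + B| = 12 (out of 23 total residues).

A + B = {0, 1, 2, 5, 6, 7, 9, 11, 13, 17, 19, 21}


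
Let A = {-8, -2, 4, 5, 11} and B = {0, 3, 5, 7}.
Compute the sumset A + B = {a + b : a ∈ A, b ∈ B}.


A + B = {a + b : a ∈ A, b ∈ B}.
Enumerate all |A|·|B| = 5·4 = 20 pairs (a, b) and collect distinct sums.
a = -8: -8+0=-8, -8+3=-5, -8+5=-3, -8+7=-1
a = -2: -2+0=-2, -2+3=1, -2+5=3, -2+7=5
a = 4: 4+0=4, 4+3=7, 4+5=9, 4+7=11
a = 5: 5+0=5, 5+3=8, 5+5=10, 5+7=12
a = 11: 11+0=11, 11+3=14, 11+5=16, 11+7=18
Collecting distinct sums: A + B = {-8, -5, -3, -2, -1, 1, 3, 4, 5, 7, 8, 9, 10, 11, 12, 14, 16, 18}
|A + B| = 18

A + B = {-8, -5, -3, -2, -1, 1, 3, 4, 5, 7, 8, 9, 10, 11, 12, 14, 16, 18}


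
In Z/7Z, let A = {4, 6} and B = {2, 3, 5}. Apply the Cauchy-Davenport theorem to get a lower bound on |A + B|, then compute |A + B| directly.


Cauchy-Davenport: |A + B| ≥ min(p, |A| + |B| - 1) for A, B nonempty in Z/pZ.
|A| = 2, |B| = 3, p = 7.
CD lower bound = min(7, 2 + 3 - 1) = min(7, 4) = 4.
Compute A + B mod 7 directly:
a = 4: 4+2=6, 4+3=0, 4+5=2
a = 6: 6+2=1, 6+3=2, 6+5=4
A + B = {0, 1, 2, 4, 6}, so |A + B| = 5.
Verify: 5 ≥ 4? Yes ✓.

CD lower bound = 4, actual |A + B| = 5.


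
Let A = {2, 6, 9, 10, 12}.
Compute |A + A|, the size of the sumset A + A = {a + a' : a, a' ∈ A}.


A + A = {a + a' : a, a' ∈ A}; |A| = 5.
General bounds: 2|A| - 1 ≤ |A + A| ≤ |A|(|A|+1)/2, i.e. 9 ≤ |A + A| ≤ 15.
Lower bound 2|A|-1 is attained iff A is an arithmetic progression.
Enumerate sums a + a' for a ≤ a' (symmetric, so this suffices):
a = 2: 2+2=4, 2+6=8, 2+9=11, 2+10=12, 2+12=14
a = 6: 6+6=12, 6+9=15, 6+10=16, 6+12=18
a = 9: 9+9=18, 9+10=19, 9+12=21
a = 10: 10+10=20, 10+12=22
a = 12: 12+12=24
Distinct sums: {4, 8, 11, 12, 14, 15, 16, 18, 19, 20, 21, 22, 24}
|A + A| = 13

|A + A| = 13


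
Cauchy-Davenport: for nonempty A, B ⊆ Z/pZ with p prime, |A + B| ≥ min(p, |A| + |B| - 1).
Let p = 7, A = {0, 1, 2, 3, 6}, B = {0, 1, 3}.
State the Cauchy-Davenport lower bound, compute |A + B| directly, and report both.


Cauchy-Davenport: |A + B| ≥ min(p, |A| + |B| - 1) for A, B nonempty in Z/pZ.
|A| = 5, |B| = 3, p = 7.
CD lower bound = min(7, 5 + 3 - 1) = min(7, 7) = 7.
Compute A + B mod 7 directly:
a = 0: 0+0=0, 0+1=1, 0+3=3
a = 1: 1+0=1, 1+1=2, 1+3=4
a = 2: 2+0=2, 2+1=3, 2+3=5
a = 3: 3+0=3, 3+1=4, 3+3=6
a = 6: 6+0=6, 6+1=0, 6+3=2
A + B = {0, 1, 2, 3, 4, 5, 6}, so |A + B| = 7.
Verify: 7 ≥ 7? Yes ✓.

CD lower bound = 7, actual |A + B| = 7.


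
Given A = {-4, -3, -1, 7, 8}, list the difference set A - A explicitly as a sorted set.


A - A = {a - a' : a, a' ∈ A}.
Compute a - a' for each ordered pair (a, a'):
a = -4: -4--4=0, -4--3=-1, -4--1=-3, -4-7=-11, -4-8=-12
a = -3: -3--4=1, -3--3=0, -3--1=-2, -3-7=-10, -3-8=-11
a = -1: -1--4=3, -1--3=2, -1--1=0, -1-7=-8, -1-8=-9
a = 7: 7--4=11, 7--3=10, 7--1=8, 7-7=0, 7-8=-1
a = 8: 8--4=12, 8--3=11, 8--1=9, 8-7=1, 8-8=0
Collecting distinct values (and noting 0 appears from a-a):
A - A = {-12, -11, -10, -9, -8, -3, -2, -1, 0, 1, 2, 3, 8, 9, 10, 11, 12}
|A - A| = 17

A - A = {-12, -11, -10, -9, -8, -3, -2, -1, 0, 1, 2, 3, 8, 9, 10, 11, 12}


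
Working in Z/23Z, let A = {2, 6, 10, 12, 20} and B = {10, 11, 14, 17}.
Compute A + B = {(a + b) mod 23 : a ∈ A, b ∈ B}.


Work in Z/23Z: reduce every sum a + b modulo 23.
Enumerate all 20 pairs:
a = 2: 2+10=12, 2+11=13, 2+14=16, 2+17=19
a = 6: 6+10=16, 6+11=17, 6+14=20, 6+17=0
a = 10: 10+10=20, 10+11=21, 10+14=1, 10+17=4
a = 12: 12+10=22, 12+11=0, 12+14=3, 12+17=6
a = 20: 20+10=7, 20+11=8, 20+14=11, 20+17=14
Distinct residues collected: {0, 1, 3, 4, 6, 7, 8, 11, 12, 13, 14, 16, 17, 19, 20, 21, 22}
|A + B| = 17 (out of 23 total residues).

A + B = {0, 1, 3, 4, 6, 7, 8, 11, 12, 13, 14, 16, 17, 19, 20, 21, 22}


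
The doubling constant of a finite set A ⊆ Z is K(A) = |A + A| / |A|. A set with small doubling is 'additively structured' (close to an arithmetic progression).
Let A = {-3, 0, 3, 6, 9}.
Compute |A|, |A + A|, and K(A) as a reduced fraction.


|A| = 5.
Compute A + A by enumerating all 25 pairs.
A + A = {-6, -3, 0, 3, 6, 9, 12, 15, 18}, so |A + A| = 9.
K = |A + A| / |A| = 9/5 (already in lowest terms) ≈ 1.8000.
Reference: AP of size 5 gives K = 9/5 ≈ 1.8000; a fully generic set of size 5 gives K ≈ 3.0000.

|A| = 5, |A + A| = 9, K = 9/5.


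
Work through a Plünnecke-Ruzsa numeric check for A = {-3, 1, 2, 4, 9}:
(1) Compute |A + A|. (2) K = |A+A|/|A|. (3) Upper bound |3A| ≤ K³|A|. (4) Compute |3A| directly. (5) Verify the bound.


|A| = 5.
Step 1: Compute A + A by enumerating all 25 pairs.
A + A = {-6, -2, -1, 1, 2, 3, 4, 5, 6, 8, 10, 11, 13, 18}, so |A + A| = 14.
Step 2: Doubling constant K = |A + A|/|A| = 14/5 = 14/5 ≈ 2.8000.
Step 3: Plünnecke-Ruzsa gives |3A| ≤ K³·|A| = (2.8000)³ · 5 ≈ 109.7600.
Step 4: Compute 3A = A + A + A directly by enumerating all triples (a,b,c) ∈ A³; |3A| = 26.
Step 5: Check 26 ≤ 109.7600? Yes ✓.

K = 14/5, Plünnecke-Ruzsa bound K³|A| ≈ 109.7600, |3A| = 26, inequality holds.


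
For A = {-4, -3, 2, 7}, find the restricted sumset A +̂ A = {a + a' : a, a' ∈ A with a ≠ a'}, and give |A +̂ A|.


Restricted sumset: A +̂ A = {a + a' : a ∈ A, a' ∈ A, a ≠ a'}.
Equivalently, take A + A and drop any sum 2a that is achievable ONLY as a + a for a ∈ A (i.e. sums representable only with equal summands).
Enumerate pairs (a, a') with a < a' (symmetric, so each unordered pair gives one sum; this covers all a ≠ a'):
  -4 + -3 = -7
  -4 + 2 = -2
  -4 + 7 = 3
  -3 + 2 = -1
  -3 + 7 = 4
  2 + 7 = 9
Collected distinct sums: {-7, -2, -1, 3, 4, 9}
|A +̂ A| = 6
(Reference bound: |A +̂ A| ≥ 2|A| - 3 for |A| ≥ 2, with |A| = 4 giving ≥ 5.)

|A +̂ A| = 6


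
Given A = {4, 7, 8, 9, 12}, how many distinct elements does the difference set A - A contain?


A - A = {a - a' : a, a' ∈ A}; |A| = 5.
Bounds: 2|A|-1 ≤ |A - A| ≤ |A|² - |A| + 1, i.e. 9 ≤ |A - A| ≤ 21.
Note: 0 ∈ A - A always (from a - a). The set is symmetric: if d ∈ A - A then -d ∈ A - A.
Enumerate nonzero differences d = a - a' with a > a' (then include -d):
Positive differences: {1, 2, 3, 4, 5, 8}
Full difference set: {0} ∪ (positive diffs) ∪ (negative diffs).
|A - A| = 1 + 2·6 = 13 (matches direct enumeration: 13).

|A - A| = 13


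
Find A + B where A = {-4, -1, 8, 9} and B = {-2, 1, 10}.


A + B = {a + b : a ∈ A, b ∈ B}.
Enumerate all |A|·|B| = 4·3 = 12 pairs (a, b) and collect distinct sums.
a = -4: -4+-2=-6, -4+1=-3, -4+10=6
a = -1: -1+-2=-3, -1+1=0, -1+10=9
a = 8: 8+-2=6, 8+1=9, 8+10=18
a = 9: 9+-2=7, 9+1=10, 9+10=19
Collecting distinct sums: A + B = {-6, -3, 0, 6, 7, 9, 10, 18, 19}
|A + B| = 9

A + B = {-6, -3, 0, 6, 7, 9, 10, 18, 19}


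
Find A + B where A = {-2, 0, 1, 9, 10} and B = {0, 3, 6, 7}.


A + B = {a + b : a ∈ A, b ∈ B}.
Enumerate all |A|·|B| = 5·4 = 20 pairs (a, b) and collect distinct sums.
a = -2: -2+0=-2, -2+3=1, -2+6=4, -2+7=5
a = 0: 0+0=0, 0+3=3, 0+6=6, 0+7=7
a = 1: 1+0=1, 1+3=4, 1+6=7, 1+7=8
a = 9: 9+0=9, 9+3=12, 9+6=15, 9+7=16
a = 10: 10+0=10, 10+3=13, 10+6=16, 10+7=17
Collecting distinct sums: A + B = {-2, 0, 1, 3, 4, 5, 6, 7, 8, 9, 10, 12, 13, 15, 16, 17}
|A + B| = 16

A + B = {-2, 0, 1, 3, 4, 5, 6, 7, 8, 9, 10, 12, 13, 15, 16, 17}


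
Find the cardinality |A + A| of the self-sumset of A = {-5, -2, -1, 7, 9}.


A + A = {a + a' : a, a' ∈ A}; |A| = 5.
General bounds: 2|A| - 1 ≤ |A + A| ≤ |A|(|A|+1)/2, i.e. 9 ≤ |A + A| ≤ 15.
Lower bound 2|A|-1 is attained iff A is an arithmetic progression.
Enumerate sums a + a' for a ≤ a' (symmetric, so this suffices):
a = -5: -5+-5=-10, -5+-2=-7, -5+-1=-6, -5+7=2, -5+9=4
a = -2: -2+-2=-4, -2+-1=-3, -2+7=5, -2+9=7
a = -1: -1+-1=-2, -1+7=6, -1+9=8
a = 7: 7+7=14, 7+9=16
a = 9: 9+9=18
Distinct sums: {-10, -7, -6, -4, -3, -2, 2, 4, 5, 6, 7, 8, 14, 16, 18}
|A + A| = 15

|A + A| = 15


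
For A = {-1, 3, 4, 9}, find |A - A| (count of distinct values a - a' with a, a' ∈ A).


A - A = {a - a' : a, a' ∈ A}; |A| = 4.
Bounds: 2|A|-1 ≤ |A - A| ≤ |A|² - |A| + 1, i.e. 7 ≤ |A - A| ≤ 13.
Note: 0 ∈ A - A always (from a - a). The set is symmetric: if d ∈ A - A then -d ∈ A - A.
Enumerate nonzero differences d = a - a' with a > a' (then include -d):
Positive differences: {1, 4, 5, 6, 10}
Full difference set: {0} ∪ (positive diffs) ∪ (negative diffs).
|A - A| = 1 + 2·5 = 11 (matches direct enumeration: 11).

|A - A| = 11


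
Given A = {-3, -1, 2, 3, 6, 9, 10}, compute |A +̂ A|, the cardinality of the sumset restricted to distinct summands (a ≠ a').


Restricted sumset: A +̂ A = {a + a' : a ∈ A, a' ∈ A, a ≠ a'}.
Equivalently, take A + A and drop any sum 2a that is achievable ONLY as a + a for a ∈ A (i.e. sums representable only with equal summands).
Enumerate pairs (a, a') with a < a' (symmetric, so each unordered pair gives one sum; this covers all a ≠ a'):
  -3 + -1 = -4
  -3 + 2 = -1
  -3 + 3 = 0
  -3 + 6 = 3
  -3 + 9 = 6
  -3 + 10 = 7
  -1 + 2 = 1
  -1 + 3 = 2
  -1 + 6 = 5
  -1 + 9 = 8
  -1 + 10 = 9
  2 + 3 = 5
  2 + 6 = 8
  2 + 9 = 11
  2 + 10 = 12
  3 + 6 = 9
  3 + 9 = 12
  3 + 10 = 13
  6 + 9 = 15
  6 + 10 = 16
  9 + 10 = 19
Collected distinct sums: {-4, -1, 0, 1, 2, 3, 5, 6, 7, 8, 9, 11, 12, 13, 15, 16, 19}
|A +̂ A| = 17
(Reference bound: |A +̂ A| ≥ 2|A| - 3 for |A| ≥ 2, with |A| = 7 giving ≥ 11.)

|A +̂ A| = 17


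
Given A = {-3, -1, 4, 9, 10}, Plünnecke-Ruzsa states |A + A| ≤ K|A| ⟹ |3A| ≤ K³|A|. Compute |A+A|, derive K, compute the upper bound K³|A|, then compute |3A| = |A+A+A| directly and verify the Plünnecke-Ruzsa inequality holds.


|A| = 5.
Step 1: Compute A + A by enumerating all 25 pairs.
A + A = {-6, -4, -2, 1, 3, 6, 7, 8, 9, 13, 14, 18, 19, 20}, so |A + A| = 14.
Step 2: Doubling constant K = |A + A|/|A| = 14/5 = 14/5 ≈ 2.8000.
Step 3: Plünnecke-Ruzsa gives |3A| ≤ K³·|A| = (2.8000)³ · 5 ≈ 109.7600.
Step 4: Compute 3A = A + A + A directly by enumerating all triples (a,b,c) ∈ A³; |3A| = 29.
Step 5: Check 29 ≤ 109.7600? Yes ✓.

K = 14/5, Plünnecke-Ruzsa bound K³|A| ≈ 109.7600, |3A| = 29, inequality holds.


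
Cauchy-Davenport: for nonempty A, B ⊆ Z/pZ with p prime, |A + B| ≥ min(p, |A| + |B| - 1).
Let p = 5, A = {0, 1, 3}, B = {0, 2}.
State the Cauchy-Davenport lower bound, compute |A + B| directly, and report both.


Cauchy-Davenport: |A + B| ≥ min(p, |A| + |B| - 1) for A, B nonempty in Z/pZ.
|A| = 3, |B| = 2, p = 5.
CD lower bound = min(5, 3 + 2 - 1) = min(5, 4) = 4.
Compute A + B mod 5 directly:
a = 0: 0+0=0, 0+2=2
a = 1: 1+0=1, 1+2=3
a = 3: 3+0=3, 3+2=0
A + B = {0, 1, 2, 3}, so |A + B| = 4.
Verify: 4 ≥ 4? Yes ✓.

CD lower bound = 4, actual |A + B| = 4.


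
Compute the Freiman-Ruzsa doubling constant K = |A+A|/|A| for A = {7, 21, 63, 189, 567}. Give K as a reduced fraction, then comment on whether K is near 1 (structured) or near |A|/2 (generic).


|A| = 5.
Compute A + A by enumerating all 25 pairs.
A + A = {14, 28, 42, 70, 84, 126, 196, 210, 252, 378, 574, 588, 630, 756, 1134}, so |A + A| = 15.
K = |A + A| / |A| = 15/5 = 3/1 ≈ 3.0000.
Reference: AP of size 5 gives K = 9/5 ≈ 1.8000; a fully generic set of size 5 gives K ≈ 3.0000.

|A| = 5, |A + A| = 15, K = 15/5 = 3/1.


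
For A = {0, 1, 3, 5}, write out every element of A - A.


A - A = {a - a' : a, a' ∈ A}.
Compute a - a' for each ordered pair (a, a'):
a = 0: 0-0=0, 0-1=-1, 0-3=-3, 0-5=-5
a = 1: 1-0=1, 1-1=0, 1-3=-2, 1-5=-4
a = 3: 3-0=3, 3-1=2, 3-3=0, 3-5=-2
a = 5: 5-0=5, 5-1=4, 5-3=2, 5-5=0
Collecting distinct values (and noting 0 appears from a-a):
A - A = {-5, -4, -3, -2, -1, 0, 1, 2, 3, 4, 5}
|A - A| = 11

A - A = {-5, -4, -3, -2, -1, 0, 1, 2, 3, 4, 5}


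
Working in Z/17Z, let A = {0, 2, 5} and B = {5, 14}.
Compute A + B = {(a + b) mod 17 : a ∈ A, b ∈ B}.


Work in Z/17Z: reduce every sum a + b modulo 17.
Enumerate all 6 pairs:
a = 0: 0+5=5, 0+14=14
a = 2: 2+5=7, 2+14=16
a = 5: 5+5=10, 5+14=2
Distinct residues collected: {2, 5, 7, 10, 14, 16}
|A + B| = 6 (out of 17 total residues).

A + B = {2, 5, 7, 10, 14, 16}


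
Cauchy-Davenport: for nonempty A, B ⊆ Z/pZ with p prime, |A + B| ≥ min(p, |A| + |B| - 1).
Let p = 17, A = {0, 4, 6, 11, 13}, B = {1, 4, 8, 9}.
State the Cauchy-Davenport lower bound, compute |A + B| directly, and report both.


Cauchy-Davenport: |A + B| ≥ min(p, |A| + |B| - 1) for A, B nonempty in Z/pZ.
|A| = 5, |B| = 4, p = 17.
CD lower bound = min(17, 5 + 4 - 1) = min(17, 8) = 8.
Compute A + B mod 17 directly:
a = 0: 0+1=1, 0+4=4, 0+8=8, 0+9=9
a = 4: 4+1=5, 4+4=8, 4+8=12, 4+9=13
a = 6: 6+1=7, 6+4=10, 6+8=14, 6+9=15
a = 11: 11+1=12, 11+4=15, 11+8=2, 11+9=3
a = 13: 13+1=14, 13+4=0, 13+8=4, 13+9=5
A + B = {0, 1, 2, 3, 4, 5, 7, 8, 9, 10, 12, 13, 14, 15}, so |A + B| = 14.
Verify: 14 ≥ 8? Yes ✓.

CD lower bound = 8, actual |A + B| = 14.


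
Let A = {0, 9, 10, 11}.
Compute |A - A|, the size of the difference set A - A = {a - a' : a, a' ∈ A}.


A - A = {a - a' : a, a' ∈ A}; |A| = 4.
Bounds: 2|A|-1 ≤ |A - A| ≤ |A|² - |A| + 1, i.e. 7 ≤ |A - A| ≤ 13.
Note: 0 ∈ A - A always (from a - a). The set is symmetric: if d ∈ A - A then -d ∈ A - A.
Enumerate nonzero differences d = a - a' with a > a' (then include -d):
Positive differences: {1, 2, 9, 10, 11}
Full difference set: {0} ∪ (positive diffs) ∪ (negative diffs).
|A - A| = 1 + 2·5 = 11 (matches direct enumeration: 11).

|A - A| = 11


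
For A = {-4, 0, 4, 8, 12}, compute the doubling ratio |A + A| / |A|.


|A| = 5.
Compute A + A by enumerating all 25 pairs.
A + A = {-8, -4, 0, 4, 8, 12, 16, 20, 24}, so |A + A| = 9.
K = |A + A| / |A| = 9/5 (already in lowest terms) ≈ 1.8000.
Reference: AP of size 5 gives K = 9/5 ≈ 1.8000; a fully generic set of size 5 gives K ≈ 3.0000.

|A| = 5, |A + A| = 9, K = 9/5.


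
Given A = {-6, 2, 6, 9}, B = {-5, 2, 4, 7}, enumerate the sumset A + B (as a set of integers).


A + B = {a + b : a ∈ A, b ∈ B}.
Enumerate all |A|·|B| = 4·4 = 16 pairs (a, b) and collect distinct sums.
a = -6: -6+-5=-11, -6+2=-4, -6+4=-2, -6+7=1
a = 2: 2+-5=-3, 2+2=4, 2+4=6, 2+7=9
a = 6: 6+-5=1, 6+2=8, 6+4=10, 6+7=13
a = 9: 9+-5=4, 9+2=11, 9+4=13, 9+7=16
Collecting distinct sums: A + B = {-11, -4, -3, -2, 1, 4, 6, 8, 9, 10, 11, 13, 16}
|A + B| = 13

A + B = {-11, -4, -3, -2, 1, 4, 6, 8, 9, 10, 11, 13, 16}


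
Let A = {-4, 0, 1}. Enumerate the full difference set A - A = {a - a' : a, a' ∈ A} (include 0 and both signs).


A - A = {a - a' : a, a' ∈ A}.
Compute a - a' for each ordered pair (a, a'):
a = -4: -4--4=0, -4-0=-4, -4-1=-5
a = 0: 0--4=4, 0-0=0, 0-1=-1
a = 1: 1--4=5, 1-0=1, 1-1=0
Collecting distinct values (and noting 0 appears from a-a):
A - A = {-5, -4, -1, 0, 1, 4, 5}
|A - A| = 7

A - A = {-5, -4, -1, 0, 1, 4, 5}


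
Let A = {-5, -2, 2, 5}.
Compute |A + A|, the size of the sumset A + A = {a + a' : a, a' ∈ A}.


A + A = {a + a' : a, a' ∈ A}; |A| = 4.
General bounds: 2|A| - 1 ≤ |A + A| ≤ |A|(|A|+1)/2, i.e. 7 ≤ |A + A| ≤ 10.
Lower bound 2|A|-1 is attained iff A is an arithmetic progression.
Enumerate sums a + a' for a ≤ a' (symmetric, so this suffices):
a = -5: -5+-5=-10, -5+-2=-7, -5+2=-3, -5+5=0
a = -2: -2+-2=-4, -2+2=0, -2+5=3
a = 2: 2+2=4, 2+5=7
a = 5: 5+5=10
Distinct sums: {-10, -7, -4, -3, 0, 3, 4, 7, 10}
|A + A| = 9

|A + A| = 9


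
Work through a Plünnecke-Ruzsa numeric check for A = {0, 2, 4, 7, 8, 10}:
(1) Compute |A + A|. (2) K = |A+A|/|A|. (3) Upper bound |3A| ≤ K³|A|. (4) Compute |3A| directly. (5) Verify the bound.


|A| = 6.
Step 1: Compute A + A by enumerating all 36 pairs.
A + A = {0, 2, 4, 6, 7, 8, 9, 10, 11, 12, 14, 15, 16, 17, 18, 20}, so |A + A| = 16.
Step 2: Doubling constant K = |A + A|/|A| = 16/6 = 16/6 ≈ 2.6667.
Step 3: Plünnecke-Ruzsa gives |3A| ≤ K³·|A| = (2.6667)³ · 6 ≈ 113.7778.
Step 4: Compute 3A = A + A + A directly by enumerating all triples (a,b,c) ∈ A³; |3A| = 27.
Step 5: Check 27 ≤ 113.7778? Yes ✓.

K = 16/6, Plünnecke-Ruzsa bound K³|A| ≈ 113.7778, |3A| = 27, inequality holds.


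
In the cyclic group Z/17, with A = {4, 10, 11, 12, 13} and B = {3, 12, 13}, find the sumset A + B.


Work in Z/17Z: reduce every sum a + b modulo 17.
Enumerate all 15 pairs:
a = 4: 4+3=7, 4+12=16, 4+13=0
a = 10: 10+3=13, 10+12=5, 10+13=6
a = 11: 11+3=14, 11+12=6, 11+13=7
a = 12: 12+3=15, 12+12=7, 12+13=8
a = 13: 13+3=16, 13+12=8, 13+13=9
Distinct residues collected: {0, 5, 6, 7, 8, 9, 13, 14, 15, 16}
|A + B| = 10 (out of 17 total residues).

A + B = {0, 5, 6, 7, 8, 9, 13, 14, 15, 16}


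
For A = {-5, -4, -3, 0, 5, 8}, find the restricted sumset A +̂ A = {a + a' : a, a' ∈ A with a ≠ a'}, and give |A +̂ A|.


Restricted sumset: A +̂ A = {a + a' : a ∈ A, a' ∈ A, a ≠ a'}.
Equivalently, take A + A and drop any sum 2a that is achievable ONLY as a + a for a ∈ A (i.e. sums representable only with equal summands).
Enumerate pairs (a, a') with a < a' (symmetric, so each unordered pair gives one sum; this covers all a ≠ a'):
  -5 + -4 = -9
  -5 + -3 = -8
  -5 + 0 = -5
  -5 + 5 = 0
  -5 + 8 = 3
  -4 + -3 = -7
  -4 + 0 = -4
  -4 + 5 = 1
  -4 + 8 = 4
  -3 + 0 = -3
  -3 + 5 = 2
  -3 + 8 = 5
  0 + 5 = 5
  0 + 8 = 8
  5 + 8 = 13
Collected distinct sums: {-9, -8, -7, -5, -4, -3, 0, 1, 2, 3, 4, 5, 8, 13}
|A +̂ A| = 14
(Reference bound: |A +̂ A| ≥ 2|A| - 3 for |A| ≥ 2, with |A| = 6 giving ≥ 9.)

|A +̂ A| = 14


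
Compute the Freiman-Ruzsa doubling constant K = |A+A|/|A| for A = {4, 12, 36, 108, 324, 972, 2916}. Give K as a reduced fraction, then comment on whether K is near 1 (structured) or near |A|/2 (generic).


|A| = 7.
Compute A + A by enumerating all 49 pairs.
A + A = {8, 16, 24, 40, 48, 72, 112, 120, 144, 216, 328, 336, 360, 432, 648, 976, 984, 1008, 1080, 1296, 1944, 2920, 2928, 2952, 3024, 3240, 3888, 5832}, so |A + A| = 28.
K = |A + A| / |A| = 28/7 = 4/1 ≈ 4.0000.
Reference: AP of size 7 gives K = 13/7 ≈ 1.8571; a fully generic set of size 7 gives K ≈ 4.0000.

|A| = 7, |A + A| = 28, K = 28/7 = 4/1.


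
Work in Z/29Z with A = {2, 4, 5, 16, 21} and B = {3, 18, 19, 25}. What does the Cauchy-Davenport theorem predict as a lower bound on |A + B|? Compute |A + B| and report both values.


Cauchy-Davenport: |A + B| ≥ min(p, |A| + |B| - 1) for A, B nonempty in Z/pZ.
|A| = 5, |B| = 4, p = 29.
CD lower bound = min(29, 5 + 4 - 1) = min(29, 8) = 8.
Compute A + B mod 29 directly:
a = 2: 2+3=5, 2+18=20, 2+19=21, 2+25=27
a = 4: 4+3=7, 4+18=22, 4+19=23, 4+25=0
a = 5: 5+3=8, 5+18=23, 5+19=24, 5+25=1
a = 16: 16+3=19, 16+18=5, 16+19=6, 16+25=12
a = 21: 21+3=24, 21+18=10, 21+19=11, 21+25=17
A + B = {0, 1, 5, 6, 7, 8, 10, 11, 12, 17, 19, 20, 21, 22, 23, 24, 27}, so |A + B| = 17.
Verify: 17 ≥ 8? Yes ✓.

CD lower bound = 8, actual |A + B| = 17.


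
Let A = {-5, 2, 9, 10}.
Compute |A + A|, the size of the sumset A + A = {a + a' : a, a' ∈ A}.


A + A = {a + a' : a, a' ∈ A}; |A| = 4.
General bounds: 2|A| - 1 ≤ |A + A| ≤ |A|(|A|+1)/2, i.e. 7 ≤ |A + A| ≤ 10.
Lower bound 2|A|-1 is attained iff A is an arithmetic progression.
Enumerate sums a + a' for a ≤ a' (symmetric, so this suffices):
a = -5: -5+-5=-10, -5+2=-3, -5+9=4, -5+10=5
a = 2: 2+2=4, 2+9=11, 2+10=12
a = 9: 9+9=18, 9+10=19
a = 10: 10+10=20
Distinct sums: {-10, -3, 4, 5, 11, 12, 18, 19, 20}
|A + A| = 9

|A + A| = 9


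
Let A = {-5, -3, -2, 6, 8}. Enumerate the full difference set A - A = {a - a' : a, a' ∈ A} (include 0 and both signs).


A - A = {a - a' : a, a' ∈ A}.
Compute a - a' for each ordered pair (a, a'):
a = -5: -5--5=0, -5--3=-2, -5--2=-3, -5-6=-11, -5-8=-13
a = -3: -3--5=2, -3--3=0, -3--2=-1, -3-6=-9, -3-8=-11
a = -2: -2--5=3, -2--3=1, -2--2=0, -2-6=-8, -2-8=-10
a = 6: 6--5=11, 6--3=9, 6--2=8, 6-6=0, 6-8=-2
a = 8: 8--5=13, 8--3=11, 8--2=10, 8-6=2, 8-8=0
Collecting distinct values (and noting 0 appears from a-a):
A - A = {-13, -11, -10, -9, -8, -3, -2, -1, 0, 1, 2, 3, 8, 9, 10, 11, 13}
|A - A| = 17

A - A = {-13, -11, -10, -9, -8, -3, -2, -1, 0, 1, 2, 3, 8, 9, 10, 11, 13}


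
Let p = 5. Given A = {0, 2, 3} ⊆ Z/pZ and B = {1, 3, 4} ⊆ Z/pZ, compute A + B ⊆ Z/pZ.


Work in Z/5Z: reduce every sum a + b modulo 5.
Enumerate all 9 pairs:
a = 0: 0+1=1, 0+3=3, 0+4=4
a = 2: 2+1=3, 2+3=0, 2+4=1
a = 3: 3+1=4, 3+3=1, 3+4=2
Distinct residues collected: {0, 1, 2, 3, 4}
|A + B| = 5 (out of 5 total residues).

A + B = {0, 1, 2, 3, 4}


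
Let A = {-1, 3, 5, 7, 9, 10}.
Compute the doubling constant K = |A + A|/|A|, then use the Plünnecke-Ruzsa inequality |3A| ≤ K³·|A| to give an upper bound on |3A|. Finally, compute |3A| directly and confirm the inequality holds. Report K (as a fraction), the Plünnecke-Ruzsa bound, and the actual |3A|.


|A| = 6.
Step 1: Compute A + A by enumerating all 36 pairs.
A + A = {-2, 2, 4, 6, 8, 9, 10, 12, 13, 14, 15, 16, 17, 18, 19, 20}, so |A + A| = 16.
Step 2: Doubling constant K = |A + A|/|A| = 16/6 = 16/6 ≈ 2.6667.
Step 3: Plünnecke-Ruzsa gives |3A| ≤ K³·|A| = (2.6667)³ · 6 ≈ 113.7778.
Step 4: Compute 3A = A + A + A directly by enumerating all triples (a,b,c) ∈ A³; |3A| = 27.
Step 5: Check 27 ≤ 113.7778? Yes ✓.

K = 16/6, Plünnecke-Ruzsa bound K³|A| ≈ 113.7778, |3A| = 27, inequality holds.


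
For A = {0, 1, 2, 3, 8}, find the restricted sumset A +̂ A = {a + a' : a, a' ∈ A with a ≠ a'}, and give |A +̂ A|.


Restricted sumset: A +̂ A = {a + a' : a ∈ A, a' ∈ A, a ≠ a'}.
Equivalently, take A + A and drop any sum 2a that is achievable ONLY as a + a for a ∈ A (i.e. sums representable only with equal summands).
Enumerate pairs (a, a') with a < a' (symmetric, so each unordered pair gives one sum; this covers all a ≠ a'):
  0 + 1 = 1
  0 + 2 = 2
  0 + 3 = 3
  0 + 8 = 8
  1 + 2 = 3
  1 + 3 = 4
  1 + 8 = 9
  2 + 3 = 5
  2 + 8 = 10
  3 + 8 = 11
Collected distinct sums: {1, 2, 3, 4, 5, 8, 9, 10, 11}
|A +̂ A| = 9
(Reference bound: |A +̂ A| ≥ 2|A| - 3 for |A| ≥ 2, with |A| = 5 giving ≥ 7.)

|A +̂ A| = 9


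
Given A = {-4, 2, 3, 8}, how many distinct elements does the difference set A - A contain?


A - A = {a - a' : a, a' ∈ A}; |A| = 4.
Bounds: 2|A|-1 ≤ |A - A| ≤ |A|² - |A| + 1, i.e. 7 ≤ |A - A| ≤ 13.
Note: 0 ∈ A - A always (from a - a). The set is symmetric: if d ∈ A - A then -d ∈ A - A.
Enumerate nonzero differences d = a - a' with a > a' (then include -d):
Positive differences: {1, 5, 6, 7, 12}
Full difference set: {0} ∪ (positive diffs) ∪ (negative diffs).
|A - A| = 1 + 2·5 = 11 (matches direct enumeration: 11).

|A - A| = 11


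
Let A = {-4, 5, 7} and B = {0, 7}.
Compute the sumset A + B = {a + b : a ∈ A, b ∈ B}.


A + B = {a + b : a ∈ A, b ∈ B}.
Enumerate all |A|·|B| = 3·2 = 6 pairs (a, b) and collect distinct sums.
a = -4: -4+0=-4, -4+7=3
a = 5: 5+0=5, 5+7=12
a = 7: 7+0=7, 7+7=14
Collecting distinct sums: A + B = {-4, 3, 5, 7, 12, 14}
|A + B| = 6

A + B = {-4, 3, 5, 7, 12, 14}


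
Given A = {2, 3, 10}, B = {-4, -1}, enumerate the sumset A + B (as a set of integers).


A + B = {a + b : a ∈ A, b ∈ B}.
Enumerate all |A|·|B| = 3·2 = 6 pairs (a, b) and collect distinct sums.
a = 2: 2+-4=-2, 2+-1=1
a = 3: 3+-4=-1, 3+-1=2
a = 10: 10+-4=6, 10+-1=9
Collecting distinct sums: A + B = {-2, -1, 1, 2, 6, 9}
|A + B| = 6

A + B = {-2, -1, 1, 2, 6, 9}


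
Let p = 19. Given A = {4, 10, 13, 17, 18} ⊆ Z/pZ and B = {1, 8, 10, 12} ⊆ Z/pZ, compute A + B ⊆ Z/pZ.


Work in Z/19Z: reduce every sum a + b modulo 19.
Enumerate all 20 pairs:
a = 4: 4+1=5, 4+8=12, 4+10=14, 4+12=16
a = 10: 10+1=11, 10+8=18, 10+10=1, 10+12=3
a = 13: 13+1=14, 13+8=2, 13+10=4, 13+12=6
a = 17: 17+1=18, 17+8=6, 17+10=8, 17+12=10
a = 18: 18+1=0, 18+8=7, 18+10=9, 18+12=11
Distinct residues collected: {0, 1, 2, 3, 4, 5, 6, 7, 8, 9, 10, 11, 12, 14, 16, 18}
|A + B| = 16 (out of 19 total residues).

A + B = {0, 1, 2, 3, 4, 5, 6, 7, 8, 9, 10, 11, 12, 14, 16, 18}


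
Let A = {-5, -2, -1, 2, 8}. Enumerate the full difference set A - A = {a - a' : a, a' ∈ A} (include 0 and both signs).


A - A = {a - a' : a, a' ∈ A}.
Compute a - a' for each ordered pair (a, a'):
a = -5: -5--5=0, -5--2=-3, -5--1=-4, -5-2=-7, -5-8=-13
a = -2: -2--5=3, -2--2=0, -2--1=-1, -2-2=-4, -2-8=-10
a = -1: -1--5=4, -1--2=1, -1--1=0, -1-2=-3, -1-8=-9
a = 2: 2--5=7, 2--2=4, 2--1=3, 2-2=0, 2-8=-6
a = 8: 8--5=13, 8--2=10, 8--1=9, 8-2=6, 8-8=0
Collecting distinct values (and noting 0 appears from a-a):
A - A = {-13, -10, -9, -7, -6, -4, -3, -1, 0, 1, 3, 4, 6, 7, 9, 10, 13}
|A - A| = 17

A - A = {-13, -10, -9, -7, -6, -4, -3, -1, 0, 1, 3, 4, 6, 7, 9, 10, 13}


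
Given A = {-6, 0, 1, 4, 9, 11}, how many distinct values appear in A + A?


A + A = {a + a' : a, a' ∈ A}; |A| = 6.
General bounds: 2|A| - 1 ≤ |A + A| ≤ |A|(|A|+1)/2, i.e. 11 ≤ |A + A| ≤ 21.
Lower bound 2|A|-1 is attained iff A is an arithmetic progression.
Enumerate sums a + a' for a ≤ a' (symmetric, so this suffices):
a = -6: -6+-6=-12, -6+0=-6, -6+1=-5, -6+4=-2, -6+9=3, -6+11=5
a = 0: 0+0=0, 0+1=1, 0+4=4, 0+9=9, 0+11=11
a = 1: 1+1=2, 1+4=5, 1+9=10, 1+11=12
a = 4: 4+4=8, 4+9=13, 4+11=15
a = 9: 9+9=18, 9+11=20
a = 11: 11+11=22
Distinct sums: {-12, -6, -5, -2, 0, 1, 2, 3, 4, 5, 8, 9, 10, 11, 12, 13, 15, 18, 20, 22}
|A + A| = 20

|A + A| = 20


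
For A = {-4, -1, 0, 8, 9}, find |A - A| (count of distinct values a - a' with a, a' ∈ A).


A - A = {a - a' : a, a' ∈ A}; |A| = 5.
Bounds: 2|A|-1 ≤ |A - A| ≤ |A|² - |A| + 1, i.e. 9 ≤ |A - A| ≤ 21.
Note: 0 ∈ A - A always (from a - a). The set is symmetric: if d ∈ A - A then -d ∈ A - A.
Enumerate nonzero differences d = a - a' with a > a' (then include -d):
Positive differences: {1, 3, 4, 8, 9, 10, 12, 13}
Full difference set: {0} ∪ (positive diffs) ∪ (negative diffs).
|A - A| = 1 + 2·8 = 17 (matches direct enumeration: 17).

|A - A| = 17


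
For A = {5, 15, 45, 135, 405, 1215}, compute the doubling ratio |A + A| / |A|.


|A| = 6.
Compute A + A by enumerating all 36 pairs.
A + A = {10, 20, 30, 50, 60, 90, 140, 150, 180, 270, 410, 420, 450, 540, 810, 1220, 1230, 1260, 1350, 1620, 2430}, so |A + A| = 21.
K = |A + A| / |A| = 21/6 = 7/2 ≈ 3.5000.
Reference: AP of size 6 gives K = 11/6 ≈ 1.8333; a fully generic set of size 6 gives K ≈ 3.5000.

|A| = 6, |A + A| = 21, K = 21/6 = 7/2.


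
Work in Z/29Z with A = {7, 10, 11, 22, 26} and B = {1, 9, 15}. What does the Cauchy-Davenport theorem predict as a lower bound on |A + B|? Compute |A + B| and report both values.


Cauchy-Davenport: |A + B| ≥ min(p, |A| + |B| - 1) for A, B nonempty in Z/pZ.
|A| = 5, |B| = 3, p = 29.
CD lower bound = min(29, 5 + 3 - 1) = min(29, 7) = 7.
Compute A + B mod 29 directly:
a = 7: 7+1=8, 7+9=16, 7+15=22
a = 10: 10+1=11, 10+9=19, 10+15=25
a = 11: 11+1=12, 11+9=20, 11+15=26
a = 22: 22+1=23, 22+9=2, 22+15=8
a = 26: 26+1=27, 26+9=6, 26+15=12
A + B = {2, 6, 8, 11, 12, 16, 19, 20, 22, 23, 25, 26, 27}, so |A + B| = 13.
Verify: 13 ≥ 7? Yes ✓.

CD lower bound = 7, actual |A + B| = 13.


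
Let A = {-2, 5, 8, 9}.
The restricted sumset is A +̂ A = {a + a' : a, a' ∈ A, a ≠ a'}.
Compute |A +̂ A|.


Restricted sumset: A +̂ A = {a + a' : a ∈ A, a' ∈ A, a ≠ a'}.
Equivalently, take A + A and drop any sum 2a that is achievable ONLY as a + a for a ∈ A (i.e. sums representable only with equal summands).
Enumerate pairs (a, a') with a < a' (symmetric, so each unordered pair gives one sum; this covers all a ≠ a'):
  -2 + 5 = 3
  -2 + 8 = 6
  -2 + 9 = 7
  5 + 8 = 13
  5 + 9 = 14
  8 + 9 = 17
Collected distinct sums: {3, 6, 7, 13, 14, 17}
|A +̂ A| = 6
(Reference bound: |A +̂ A| ≥ 2|A| - 3 for |A| ≥ 2, with |A| = 4 giving ≥ 5.)

|A +̂ A| = 6


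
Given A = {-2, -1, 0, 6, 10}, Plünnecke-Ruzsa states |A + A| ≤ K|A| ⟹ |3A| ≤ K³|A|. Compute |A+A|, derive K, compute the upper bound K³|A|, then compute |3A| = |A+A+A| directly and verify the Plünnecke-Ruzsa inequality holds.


|A| = 5.
Step 1: Compute A + A by enumerating all 25 pairs.
A + A = {-4, -3, -2, -1, 0, 4, 5, 6, 8, 9, 10, 12, 16, 20}, so |A + A| = 14.
Step 2: Doubling constant K = |A + A|/|A| = 14/5 = 14/5 ≈ 2.8000.
Step 3: Plünnecke-Ruzsa gives |3A| ≤ K³·|A| = (2.8000)³ · 5 ≈ 109.7600.
Step 4: Compute 3A = A + A + A directly by enumerating all triples (a,b,c) ∈ A³; |3A| = 27.
Step 5: Check 27 ≤ 109.7600? Yes ✓.

K = 14/5, Plünnecke-Ruzsa bound K³|A| ≈ 109.7600, |3A| = 27, inequality holds.


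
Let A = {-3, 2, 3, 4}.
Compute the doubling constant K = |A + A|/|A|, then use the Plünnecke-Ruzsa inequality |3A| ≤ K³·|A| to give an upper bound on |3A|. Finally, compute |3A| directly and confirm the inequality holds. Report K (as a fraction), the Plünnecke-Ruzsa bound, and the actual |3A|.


|A| = 4.
Step 1: Compute A + A by enumerating all 16 pairs.
A + A = {-6, -1, 0, 1, 4, 5, 6, 7, 8}, so |A + A| = 9.
Step 2: Doubling constant K = |A + A|/|A| = 9/4 = 9/4 ≈ 2.2500.
Step 3: Plünnecke-Ruzsa gives |3A| ≤ K³·|A| = (2.2500)³ · 4 ≈ 45.5625.
Step 4: Compute 3A = A + A + A directly by enumerating all triples (a,b,c) ∈ A³; |3A| = 16.
Step 5: Check 16 ≤ 45.5625? Yes ✓.

K = 9/4, Plünnecke-Ruzsa bound K³|A| ≈ 45.5625, |3A| = 16, inequality holds.


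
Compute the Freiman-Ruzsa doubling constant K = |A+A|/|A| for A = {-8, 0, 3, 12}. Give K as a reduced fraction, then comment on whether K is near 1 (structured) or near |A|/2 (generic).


|A| = 4.
Compute A + A by enumerating all 16 pairs.
A + A = {-16, -8, -5, 0, 3, 4, 6, 12, 15, 24}, so |A + A| = 10.
K = |A + A| / |A| = 10/4 = 5/2 ≈ 2.5000.
Reference: AP of size 4 gives K = 7/4 ≈ 1.7500; a fully generic set of size 4 gives K ≈ 2.5000.

|A| = 4, |A + A| = 10, K = 10/4 = 5/2.


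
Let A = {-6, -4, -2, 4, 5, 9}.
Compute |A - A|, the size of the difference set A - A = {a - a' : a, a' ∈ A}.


A - A = {a - a' : a, a' ∈ A}; |A| = 6.
Bounds: 2|A|-1 ≤ |A - A| ≤ |A|² - |A| + 1, i.e. 11 ≤ |A - A| ≤ 31.
Note: 0 ∈ A - A always (from a - a). The set is symmetric: if d ∈ A - A then -d ∈ A - A.
Enumerate nonzero differences d = a - a' with a > a' (then include -d):
Positive differences: {1, 2, 4, 5, 6, 7, 8, 9, 10, 11, 13, 15}
Full difference set: {0} ∪ (positive diffs) ∪ (negative diffs).
|A - A| = 1 + 2·12 = 25 (matches direct enumeration: 25).

|A - A| = 25


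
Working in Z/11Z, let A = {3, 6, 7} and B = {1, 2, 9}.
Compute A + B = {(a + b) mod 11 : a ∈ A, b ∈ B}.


Work in Z/11Z: reduce every sum a + b modulo 11.
Enumerate all 9 pairs:
a = 3: 3+1=4, 3+2=5, 3+9=1
a = 6: 6+1=7, 6+2=8, 6+9=4
a = 7: 7+1=8, 7+2=9, 7+9=5
Distinct residues collected: {1, 4, 5, 7, 8, 9}
|A + B| = 6 (out of 11 total residues).

A + B = {1, 4, 5, 7, 8, 9}


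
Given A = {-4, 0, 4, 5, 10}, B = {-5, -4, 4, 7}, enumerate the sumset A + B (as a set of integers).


A + B = {a + b : a ∈ A, b ∈ B}.
Enumerate all |A|·|B| = 5·4 = 20 pairs (a, b) and collect distinct sums.
a = -4: -4+-5=-9, -4+-4=-8, -4+4=0, -4+7=3
a = 0: 0+-5=-5, 0+-4=-4, 0+4=4, 0+7=7
a = 4: 4+-5=-1, 4+-4=0, 4+4=8, 4+7=11
a = 5: 5+-5=0, 5+-4=1, 5+4=9, 5+7=12
a = 10: 10+-5=5, 10+-4=6, 10+4=14, 10+7=17
Collecting distinct sums: A + B = {-9, -8, -5, -4, -1, 0, 1, 3, 4, 5, 6, 7, 8, 9, 11, 12, 14, 17}
|A + B| = 18

A + B = {-9, -8, -5, -4, -1, 0, 1, 3, 4, 5, 6, 7, 8, 9, 11, 12, 14, 17}


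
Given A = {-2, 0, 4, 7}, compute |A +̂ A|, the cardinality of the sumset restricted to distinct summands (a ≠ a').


Restricted sumset: A +̂ A = {a + a' : a ∈ A, a' ∈ A, a ≠ a'}.
Equivalently, take A + A and drop any sum 2a that is achievable ONLY as a + a for a ∈ A (i.e. sums representable only with equal summands).
Enumerate pairs (a, a') with a < a' (symmetric, so each unordered pair gives one sum; this covers all a ≠ a'):
  -2 + 0 = -2
  -2 + 4 = 2
  -2 + 7 = 5
  0 + 4 = 4
  0 + 7 = 7
  4 + 7 = 11
Collected distinct sums: {-2, 2, 4, 5, 7, 11}
|A +̂ A| = 6
(Reference bound: |A +̂ A| ≥ 2|A| - 3 for |A| ≥ 2, with |A| = 4 giving ≥ 5.)

|A +̂ A| = 6


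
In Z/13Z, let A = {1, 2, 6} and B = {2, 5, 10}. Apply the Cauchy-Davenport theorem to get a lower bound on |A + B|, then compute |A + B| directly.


Cauchy-Davenport: |A + B| ≥ min(p, |A| + |B| - 1) for A, B nonempty in Z/pZ.
|A| = 3, |B| = 3, p = 13.
CD lower bound = min(13, 3 + 3 - 1) = min(13, 5) = 5.
Compute A + B mod 13 directly:
a = 1: 1+2=3, 1+5=6, 1+10=11
a = 2: 2+2=4, 2+5=7, 2+10=12
a = 6: 6+2=8, 6+5=11, 6+10=3
A + B = {3, 4, 6, 7, 8, 11, 12}, so |A + B| = 7.
Verify: 7 ≥ 5? Yes ✓.

CD lower bound = 5, actual |A + B| = 7.


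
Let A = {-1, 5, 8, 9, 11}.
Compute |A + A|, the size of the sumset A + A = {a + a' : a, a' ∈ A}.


A + A = {a + a' : a, a' ∈ A}; |A| = 5.
General bounds: 2|A| - 1 ≤ |A + A| ≤ |A|(|A|+1)/2, i.e. 9 ≤ |A + A| ≤ 15.
Lower bound 2|A|-1 is attained iff A is an arithmetic progression.
Enumerate sums a + a' for a ≤ a' (symmetric, so this suffices):
a = -1: -1+-1=-2, -1+5=4, -1+8=7, -1+9=8, -1+11=10
a = 5: 5+5=10, 5+8=13, 5+9=14, 5+11=16
a = 8: 8+8=16, 8+9=17, 8+11=19
a = 9: 9+9=18, 9+11=20
a = 11: 11+11=22
Distinct sums: {-2, 4, 7, 8, 10, 13, 14, 16, 17, 18, 19, 20, 22}
|A + A| = 13

|A + A| = 13


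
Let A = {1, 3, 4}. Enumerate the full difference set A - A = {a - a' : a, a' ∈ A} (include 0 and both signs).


A - A = {a - a' : a, a' ∈ A}.
Compute a - a' for each ordered pair (a, a'):
a = 1: 1-1=0, 1-3=-2, 1-4=-3
a = 3: 3-1=2, 3-3=0, 3-4=-1
a = 4: 4-1=3, 4-3=1, 4-4=0
Collecting distinct values (and noting 0 appears from a-a):
A - A = {-3, -2, -1, 0, 1, 2, 3}
|A - A| = 7

A - A = {-3, -2, -1, 0, 1, 2, 3}


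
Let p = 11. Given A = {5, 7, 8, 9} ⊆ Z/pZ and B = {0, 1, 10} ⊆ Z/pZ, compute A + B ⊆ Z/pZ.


Work in Z/11Z: reduce every sum a + b modulo 11.
Enumerate all 12 pairs:
a = 5: 5+0=5, 5+1=6, 5+10=4
a = 7: 7+0=7, 7+1=8, 7+10=6
a = 8: 8+0=8, 8+1=9, 8+10=7
a = 9: 9+0=9, 9+1=10, 9+10=8
Distinct residues collected: {4, 5, 6, 7, 8, 9, 10}
|A + B| = 7 (out of 11 total residues).

A + B = {4, 5, 6, 7, 8, 9, 10}


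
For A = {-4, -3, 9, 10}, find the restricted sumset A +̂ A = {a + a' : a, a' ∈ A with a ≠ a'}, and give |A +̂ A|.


Restricted sumset: A +̂ A = {a + a' : a ∈ A, a' ∈ A, a ≠ a'}.
Equivalently, take A + A and drop any sum 2a that is achievable ONLY as a + a for a ∈ A (i.e. sums representable only with equal summands).
Enumerate pairs (a, a') with a < a' (symmetric, so each unordered pair gives one sum; this covers all a ≠ a'):
  -4 + -3 = -7
  -4 + 9 = 5
  -4 + 10 = 6
  -3 + 9 = 6
  -3 + 10 = 7
  9 + 10 = 19
Collected distinct sums: {-7, 5, 6, 7, 19}
|A +̂ A| = 5
(Reference bound: |A +̂ A| ≥ 2|A| - 3 for |A| ≥ 2, with |A| = 4 giving ≥ 5.)

|A +̂ A| = 5


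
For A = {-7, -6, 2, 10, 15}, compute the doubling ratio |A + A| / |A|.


|A| = 5.
Compute A + A by enumerating all 25 pairs.
A + A = {-14, -13, -12, -5, -4, 3, 4, 8, 9, 12, 17, 20, 25, 30}, so |A + A| = 14.
K = |A + A| / |A| = 14/5 (already in lowest terms) ≈ 2.8000.
Reference: AP of size 5 gives K = 9/5 ≈ 1.8000; a fully generic set of size 5 gives K ≈ 3.0000.

|A| = 5, |A + A| = 14, K = 14/5.


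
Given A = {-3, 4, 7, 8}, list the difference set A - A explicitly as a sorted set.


A - A = {a - a' : a, a' ∈ A}.
Compute a - a' for each ordered pair (a, a'):
a = -3: -3--3=0, -3-4=-7, -3-7=-10, -3-8=-11
a = 4: 4--3=7, 4-4=0, 4-7=-3, 4-8=-4
a = 7: 7--3=10, 7-4=3, 7-7=0, 7-8=-1
a = 8: 8--3=11, 8-4=4, 8-7=1, 8-8=0
Collecting distinct values (and noting 0 appears from a-a):
A - A = {-11, -10, -7, -4, -3, -1, 0, 1, 3, 4, 7, 10, 11}
|A - A| = 13

A - A = {-11, -10, -7, -4, -3, -1, 0, 1, 3, 4, 7, 10, 11}


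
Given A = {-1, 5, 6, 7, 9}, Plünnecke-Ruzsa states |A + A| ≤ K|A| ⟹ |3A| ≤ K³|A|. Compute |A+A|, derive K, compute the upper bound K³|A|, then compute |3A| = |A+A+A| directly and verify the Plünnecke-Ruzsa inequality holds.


|A| = 5.
Step 1: Compute A + A by enumerating all 25 pairs.
A + A = {-2, 4, 5, 6, 8, 10, 11, 12, 13, 14, 15, 16, 18}, so |A + A| = 13.
Step 2: Doubling constant K = |A + A|/|A| = 13/5 = 13/5 ≈ 2.6000.
Step 3: Plünnecke-Ruzsa gives |3A| ≤ K³·|A| = (2.6000)³ · 5 ≈ 87.8800.
Step 4: Compute 3A = A + A + A directly by enumerating all triples (a,b,c) ∈ A³; |3A| = 23.
Step 5: Check 23 ≤ 87.8800? Yes ✓.

K = 13/5, Plünnecke-Ruzsa bound K³|A| ≈ 87.8800, |3A| = 23, inequality holds.


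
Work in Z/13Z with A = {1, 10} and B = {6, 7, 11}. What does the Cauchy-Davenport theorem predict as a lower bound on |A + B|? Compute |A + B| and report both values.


Cauchy-Davenport: |A + B| ≥ min(p, |A| + |B| - 1) for A, B nonempty in Z/pZ.
|A| = 2, |B| = 3, p = 13.
CD lower bound = min(13, 2 + 3 - 1) = min(13, 4) = 4.
Compute A + B mod 13 directly:
a = 1: 1+6=7, 1+7=8, 1+11=12
a = 10: 10+6=3, 10+7=4, 10+11=8
A + B = {3, 4, 7, 8, 12}, so |A + B| = 5.
Verify: 5 ≥ 4? Yes ✓.

CD lower bound = 4, actual |A + B| = 5.


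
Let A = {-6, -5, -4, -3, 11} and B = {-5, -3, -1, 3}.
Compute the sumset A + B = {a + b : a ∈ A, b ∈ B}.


A + B = {a + b : a ∈ A, b ∈ B}.
Enumerate all |A|·|B| = 5·4 = 20 pairs (a, b) and collect distinct sums.
a = -6: -6+-5=-11, -6+-3=-9, -6+-1=-7, -6+3=-3
a = -5: -5+-5=-10, -5+-3=-8, -5+-1=-6, -5+3=-2
a = -4: -4+-5=-9, -4+-3=-7, -4+-1=-5, -4+3=-1
a = -3: -3+-5=-8, -3+-3=-6, -3+-1=-4, -3+3=0
a = 11: 11+-5=6, 11+-3=8, 11+-1=10, 11+3=14
Collecting distinct sums: A + B = {-11, -10, -9, -8, -7, -6, -5, -4, -3, -2, -1, 0, 6, 8, 10, 14}
|A + B| = 16

A + B = {-11, -10, -9, -8, -7, -6, -5, -4, -3, -2, -1, 0, 6, 8, 10, 14}


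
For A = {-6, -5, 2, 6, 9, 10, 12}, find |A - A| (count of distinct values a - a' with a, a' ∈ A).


A - A = {a - a' : a, a' ∈ A}; |A| = 7.
Bounds: 2|A|-1 ≤ |A - A| ≤ |A|² - |A| + 1, i.e. 13 ≤ |A - A| ≤ 43.
Note: 0 ∈ A - A always (from a - a). The set is symmetric: if d ∈ A - A then -d ∈ A - A.
Enumerate nonzero differences d = a - a' with a > a' (then include -d):
Positive differences: {1, 2, 3, 4, 6, 7, 8, 10, 11, 12, 14, 15, 16, 17, 18}
Full difference set: {0} ∪ (positive diffs) ∪ (negative diffs).
|A - A| = 1 + 2·15 = 31 (matches direct enumeration: 31).

|A - A| = 31


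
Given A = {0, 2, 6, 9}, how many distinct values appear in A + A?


A + A = {a + a' : a, a' ∈ A}; |A| = 4.
General bounds: 2|A| - 1 ≤ |A + A| ≤ |A|(|A|+1)/2, i.e. 7 ≤ |A + A| ≤ 10.
Lower bound 2|A|-1 is attained iff A is an arithmetic progression.
Enumerate sums a + a' for a ≤ a' (symmetric, so this suffices):
a = 0: 0+0=0, 0+2=2, 0+6=6, 0+9=9
a = 2: 2+2=4, 2+6=8, 2+9=11
a = 6: 6+6=12, 6+9=15
a = 9: 9+9=18
Distinct sums: {0, 2, 4, 6, 8, 9, 11, 12, 15, 18}
|A + A| = 10

|A + A| = 10
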